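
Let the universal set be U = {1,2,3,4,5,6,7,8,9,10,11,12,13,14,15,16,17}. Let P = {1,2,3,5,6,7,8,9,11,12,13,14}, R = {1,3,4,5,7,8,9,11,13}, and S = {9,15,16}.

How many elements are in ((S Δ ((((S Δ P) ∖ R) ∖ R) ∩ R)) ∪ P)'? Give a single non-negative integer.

3

S Δ P = {1,2,3,5,6,7,8,11,12,13,14,15,16}
(S Δ P) ∖ R = {2,6,12,14,15,16}
((S Δ P) ∖ R) ∖ R = {2,6,12,14,15,16}
(((S Δ P) ∖ R) ∖ R) ∩ R = {}
S Δ ((((S Δ P) ∖ R) ∖ R) ∩ R) = {9,15,16}
(S Δ ((((S Δ P) ∖ R) ∖ R) ∩ R)) ∪ P = {1,2,3,5,6,7,8,9,11,12,13,14,15,16}
((S Δ ((((S Δ P) ∖ R) ∖ R) ∩ R)) ∪ P)' = {4,10,17}
|((S Δ ((((S Δ P) ∖ R) ∖ R) ∩ R)) ∪ P)'| = 3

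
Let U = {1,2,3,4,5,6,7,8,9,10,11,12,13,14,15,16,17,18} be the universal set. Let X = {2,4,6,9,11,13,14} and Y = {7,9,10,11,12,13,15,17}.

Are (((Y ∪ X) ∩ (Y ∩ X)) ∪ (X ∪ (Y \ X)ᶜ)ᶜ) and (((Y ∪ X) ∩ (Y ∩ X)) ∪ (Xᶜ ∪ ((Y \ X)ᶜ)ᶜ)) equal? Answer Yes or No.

Y ∪ X = {2,4,6,7,9,10,11,12,13,14,15,17}
Y ∩ X = {9,11,13}
(Y ∪ X) ∩ (Y ∩ X) = {9,11,13}
Y \ X = {7,10,12,15,17}
(Y \ X)ᶜ = {1,2,3,4,5,6,8,9,11,13,14,16,18}
X ∪ (Y \ X)ᶜ = {1,2,3,4,5,6,8,9,11,13,14,16,18}
(X ∪ (Y \ X)ᶜ)ᶜ = {7,10,12,15,17}
((Y ∪ X) ∩ (Y ∩ X)) ∪ (X ∪ (Y \ X)ᶜ)ᶜ = {7,9,10,11,12,13,15,17}
Xᶜ = {1,3,5,7,8,10,12,15,16,17,18}
((Y \ X)ᶜ)ᶜ = {7,10,12,15,17}
Xᶜ ∪ ((Y \ X)ᶜ)ᶜ = {1,3,5,7,8,10,12,15,16,17,18}
((Y ∪ X) ∩ (Y ∩ X)) ∪ (Xᶜ ∪ ((Y \ X)ᶜ)ᶜ) = {1,3,5,7,8,9,10,11,12,13,15,16,17,18}
1 ∈ ((Y ∪ X) ∩ (Y ∩ X)) ∪ (Xᶜ ∪ ((Y \ X)ᶜ)ᶜ) but 1 ∉ ((Y ∪ X) ∩ (Y ∩ X)) ∪ (X ∪ (Y \ X)ᶜ)ᶜ, so they differ.

No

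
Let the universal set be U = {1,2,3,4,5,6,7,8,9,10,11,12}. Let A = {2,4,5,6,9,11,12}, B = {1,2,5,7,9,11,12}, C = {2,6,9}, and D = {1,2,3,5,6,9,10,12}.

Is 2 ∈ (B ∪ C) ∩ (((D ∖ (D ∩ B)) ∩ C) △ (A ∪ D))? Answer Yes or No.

2 ∈ B and 2 ∈ C, so 2 ∈ B ∪ C
2 ∈ D and 2 ∈ B, so 2 ∈ D ∩ B
2 ∈ D and 2 ∈ (D ∩ B), so 2 ∉ D ∖ (D ∩ B)
2 ∉ (D ∖ (D ∩ B)) and 2 ∈ C, so 2 ∉ (D ∖ (D ∩ B)) ∩ C
2 ∈ A and 2 ∈ D, so 2 ∈ A ∪ D
2 ∉ ((D ∖ (D ∩ B)) ∩ C) and 2 ∈ (A ∪ D), so 2 ∈ ((D ∖ (D ∩ B)) ∩ C) △ (A ∪ D)
2 ∈ (B ∪ C) and 2 ∈ (((D ∖ (D ∩ B)) ∩ C) △ (A ∪ D)), so 2 ∈ (B ∪ C) ∩ (((D ∖ (D ∩ B)) ∩ C) △ (A ∪ D))

Yes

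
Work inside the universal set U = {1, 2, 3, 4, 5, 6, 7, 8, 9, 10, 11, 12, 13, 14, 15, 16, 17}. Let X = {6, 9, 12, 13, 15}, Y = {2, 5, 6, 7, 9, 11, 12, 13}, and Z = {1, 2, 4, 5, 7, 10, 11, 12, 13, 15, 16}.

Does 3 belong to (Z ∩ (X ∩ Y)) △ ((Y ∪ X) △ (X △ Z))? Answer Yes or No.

3 ∉ X and 3 ∉ Y, so 3 ∉ X ∩ Y
3 ∉ Z and 3 ∉ (X ∩ Y), so 3 ∉ Z ∩ (X ∩ Y)
3 ∉ Y and 3 ∉ X, so 3 ∉ Y ∪ X
3 ∉ X and 3 ∉ Z, so 3 ∉ X △ Z
3 ∉ (Y ∪ X) and 3 ∉ (X △ Z), so 3 ∉ (Y ∪ X) △ (X △ Z)
3 ∉ (Z ∩ (X ∩ Y)) and 3 ∉ ((Y ∪ X) △ (X △ Z)), so 3 ∉ (Z ∩ (X ∩ Y)) △ ((Y ∪ X) △ (X △ Z))

No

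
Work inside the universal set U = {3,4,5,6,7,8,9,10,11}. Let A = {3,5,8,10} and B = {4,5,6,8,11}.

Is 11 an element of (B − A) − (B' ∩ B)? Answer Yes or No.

11 ∈ B and 11 ∉ A, so 11 ∈ B − A
11 ∈ B, so 11 ∉ B'
11 ∉ B' and 11 ∈ B, so 11 ∉ B' ∩ B
11 ∈ (B − A) and 11 ∉ (B' ∩ B), so 11 ∈ (B − A) − (B' ∩ B)

Yes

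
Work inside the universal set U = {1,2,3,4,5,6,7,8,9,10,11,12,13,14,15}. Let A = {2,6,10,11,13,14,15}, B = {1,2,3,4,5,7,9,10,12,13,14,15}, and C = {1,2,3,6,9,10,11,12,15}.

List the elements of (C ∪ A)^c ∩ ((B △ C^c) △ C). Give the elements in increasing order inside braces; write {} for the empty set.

{8}

C ∪ A = {1,2,3,6,9,10,11,12,13,14,15}
(C ∪ A)^c = {4,5,7,8}
C^c = {4,5,7,8,13,14}
B △ C^c = {1,2,3,8,9,10,12,15}
(B △ C^c) △ C = {6,8,11}
(C ∪ A)^c ∩ ((B △ C^c) △ C) = {8}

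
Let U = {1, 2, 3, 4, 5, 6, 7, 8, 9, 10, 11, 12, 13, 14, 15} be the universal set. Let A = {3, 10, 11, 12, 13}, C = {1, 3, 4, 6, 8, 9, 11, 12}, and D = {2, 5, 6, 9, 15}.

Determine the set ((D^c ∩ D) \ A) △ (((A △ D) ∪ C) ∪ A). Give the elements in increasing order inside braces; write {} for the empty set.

{1, 2, 3, 4, 5, 6, 8, 9, 10, 11, 12, 13, 15}

D^c = {1, 3, 4, 7, 8, 10, 11, 12, 13, 14}
D^c ∩ D = {}
(D^c ∩ D) \ A = {}
A △ D = {2, 3, 5, 6, 9, 10, 11, 12, 13, 15}
(A △ D) ∪ C = {1, 2, 3, 4, 5, 6, 8, 9, 10, 11, 12, 13, 15}
((A △ D) ∪ C) ∪ A = {1, 2, 3, 4, 5, 6, 8, 9, 10, 11, 12, 13, 15}
((D^c ∩ D) \ A) △ (((A △ D) ∪ C) ∪ A) = {1, 2, 3, 4, 5, 6, 8, 9, 10, 11, 12, 13, 15}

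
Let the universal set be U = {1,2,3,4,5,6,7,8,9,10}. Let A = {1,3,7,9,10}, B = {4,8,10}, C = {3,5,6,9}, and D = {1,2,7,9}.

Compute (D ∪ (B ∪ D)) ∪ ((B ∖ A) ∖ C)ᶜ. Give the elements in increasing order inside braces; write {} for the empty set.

{1,2,3,4,5,6,7,8,9,10}

B ∪ D = {1,2,4,7,8,9,10}
D ∪ (B ∪ D) = {1,2,4,7,8,9,10}
B ∖ A = {4,8}
(B ∖ A) ∖ C = {4,8}
((B ∖ A) ∖ C)ᶜ = {1,2,3,5,6,7,9,10}
(D ∪ (B ∪ D)) ∪ ((B ∖ A) ∖ C)ᶜ = {1,2,3,4,5,6,7,8,9,10}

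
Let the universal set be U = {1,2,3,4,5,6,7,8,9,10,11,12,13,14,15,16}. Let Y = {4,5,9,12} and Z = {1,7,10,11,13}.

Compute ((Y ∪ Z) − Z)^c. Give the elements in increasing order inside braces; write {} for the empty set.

{1,2,3,6,7,8,10,11,13,14,15,16}

Y ∪ Z = {1,4,5,7,9,10,11,12,13}
(Y ∪ Z) − Z = {4,5,9,12}
((Y ∪ Z) − Z)^c = {1,2,3,6,7,8,10,11,13,14,15,16}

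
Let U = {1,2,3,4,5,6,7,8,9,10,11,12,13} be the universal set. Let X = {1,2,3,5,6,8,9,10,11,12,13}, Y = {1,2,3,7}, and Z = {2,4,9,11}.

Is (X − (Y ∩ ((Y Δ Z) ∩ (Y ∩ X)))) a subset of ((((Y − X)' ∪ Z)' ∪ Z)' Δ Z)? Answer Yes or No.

Yes

Y Δ Z = {1,3,4,7,9,11}
Y ∩ X = {1,2,3}
(Y Δ Z) ∩ (Y ∩ X) = {1,3}
Y ∩ ((Y Δ Z) ∩ (Y ∩ X)) = {1,3}
X − (Y ∩ ((Y Δ Z) ∩ (Y ∩ X))) = {2,5,6,8,9,10,11,12,13}
Y − X = {7}
(Y − X)' = {1,2,3,4,5,6,8,9,10,11,12,13}
(Y − X)' ∪ Z = {1,2,3,4,5,6,8,9,10,11,12,13}
((Y − X)' ∪ Z)' = {7}
((Y − X)' ∪ Z)' ∪ Z = {2,4,7,9,11}
(((Y − X)' ∪ Z)' ∪ Z)' = {1,3,5,6,8,10,12,13}
(((Y − X)' ∪ Z)' ∪ Z)' Δ Z = {1,2,3,4,5,6,8,9,10,11,12,13}
Every element of {2,5,6,8,9,10,11,12,13} is in {1,2,3,4,5,6,8,9,10,11,12,13}, so X − (Y ∩ ((Y Δ Z) ∩ (Y ∩ X))) ⊆ (((Y − X)' ∪ Z)' ∪ Z)' Δ Z.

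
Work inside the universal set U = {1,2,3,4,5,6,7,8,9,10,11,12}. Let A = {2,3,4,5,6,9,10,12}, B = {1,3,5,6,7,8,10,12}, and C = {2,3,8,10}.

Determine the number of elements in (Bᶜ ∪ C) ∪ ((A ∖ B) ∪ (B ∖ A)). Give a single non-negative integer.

Bᶜ = {2,4,9,11}
Bᶜ ∪ C = {2,3,4,8,9,10,11}
A ∖ B = {2,4,9}
B ∖ A = {1,7,8}
(A ∖ B) ∪ (B ∖ A) = {1,2,4,7,8,9}
(Bᶜ ∪ C) ∪ ((A ∖ B) ∪ (B ∖ A)) = {1,2,3,4,7,8,9,10,11}
|(Bᶜ ∪ C) ∪ ((A ∖ B) ∪ (B ∖ A))| = 9

9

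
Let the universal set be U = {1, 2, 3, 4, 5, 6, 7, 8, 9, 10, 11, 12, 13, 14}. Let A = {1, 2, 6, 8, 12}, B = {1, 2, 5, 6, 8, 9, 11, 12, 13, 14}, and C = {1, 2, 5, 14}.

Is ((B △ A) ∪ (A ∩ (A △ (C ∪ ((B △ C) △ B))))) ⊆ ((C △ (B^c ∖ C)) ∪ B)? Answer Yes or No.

Yes

B △ A = {5, 9, 11, 13, 14}
B △ C = {6, 8, 9, 11, 12, 13}
(B △ C) △ B = {1, 2, 5, 14}
C ∪ ((B △ C) △ B) = {1, 2, 5, 14}
A △ (C ∪ ((B △ C) △ B)) = {5, 6, 8, 12, 14}
A ∩ (A △ (C ∪ ((B △ C) △ B))) = {6, 8, 12}
(B △ A) ∪ (A ∩ (A △ (C ∪ ((B △ C) △ B)))) = {5, 6, 8, 9, 11, 12, 13, 14}
B^c = {3, 4, 7, 10}
B^c ∖ C = {3, 4, 7, 10}
C △ (B^c ∖ C) = {1, 2, 3, 4, 5, 7, 10, 14}
(C △ (B^c ∖ C)) ∪ B = {1, 2, 3, 4, 5, 6, 7, 8, 9, 10, 11, 12, 13, 14}
Every element of {5, 6, 8, 9, 11, 12, 13, 14} is in {1, 2, 3, 4, 5, 6, 7, 8, 9, 10, 11, 12, 13, 14}, so (B △ A) ∪ (A ∩ (A △ (C ∪ ((B △ C) △ B)))) ⊆ (C △ (B^c ∖ C)) ∪ B.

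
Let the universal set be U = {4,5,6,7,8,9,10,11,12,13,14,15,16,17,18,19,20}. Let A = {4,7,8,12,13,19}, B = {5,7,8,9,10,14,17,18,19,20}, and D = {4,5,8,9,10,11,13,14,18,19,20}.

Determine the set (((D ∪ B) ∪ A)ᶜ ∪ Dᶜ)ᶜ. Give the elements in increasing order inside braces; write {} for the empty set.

D ∪ B = {4,5,7,8,9,10,11,13,14,17,18,19,20}
(D ∪ B) ∪ A = {4,5,7,8,9,10,11,12,13,14,17,18,19,20}
((D ∪ B) ∪ A)ᶜ = {6,15,16}
Dᶜ = {6,7,12,15,16,17}
((D ∪ B) ∪ A)ᶜ ∪ Dᶜ = {6,7,12,15,16,17}
(((D ∪ B) ∪ A)ᶜ ∪ Dᶜ)ᶜ = {4,5,8,9,10,11,13,14,18,19,20}

{4,5,8,9,10,11,13,14,18,19,20}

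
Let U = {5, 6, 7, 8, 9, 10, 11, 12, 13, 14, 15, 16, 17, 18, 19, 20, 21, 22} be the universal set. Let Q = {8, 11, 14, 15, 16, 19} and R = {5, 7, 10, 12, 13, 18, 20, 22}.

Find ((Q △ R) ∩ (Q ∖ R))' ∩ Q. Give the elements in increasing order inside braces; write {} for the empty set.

{}

Q △ R = {5, 7, 8, 10, 11, 12, 13, 14, 15, 16, 18, 19, 20, 22}
Q ∖ R = {8, 11, 14, 15, 16, 19}
(Q △ R) ∩ (Q ∖ R) = {8, 11, 14, 15, 16, 19}
((Q △ R) ∩ (Q ∖ R))' = {5, 6, 7, 9, 10, 12, 13, 17, 18, 20, 21, 22}
((Q △ R) ∩ (Q ∖ R))' ∩ Q = {}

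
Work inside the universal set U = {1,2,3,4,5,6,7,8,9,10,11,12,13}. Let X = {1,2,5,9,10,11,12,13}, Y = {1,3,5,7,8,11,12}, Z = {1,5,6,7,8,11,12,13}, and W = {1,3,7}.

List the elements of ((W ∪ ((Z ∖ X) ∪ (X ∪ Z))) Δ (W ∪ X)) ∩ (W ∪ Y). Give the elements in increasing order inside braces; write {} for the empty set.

Z ∖ X = {6,7,8}
X ∪ Z = {1,2,5,6,7,8,9,10,11,12,13}
(Z ∖ X) ∪ (X ∪ Z) = {1,2,5,6,7,8,9,10,11,12,13}
W ∪ ((Z ∖ X) ∪ (X ∪ Z)) = {1,2,3,5,6,7,8,9,10,11,12,13}
W ∪ X = {1,2,3,5,7,9,10,11,12,13}
(W ∪ ((Z ∖ X) ∪ (X ∪ Z))) Δ (W ∪ X) = {6,8}
W ∪ Y = {1,3,5,7,8,11,12}
((W ∪ ((Z ∖ X) ∪ (X ∪ Z))) Δ (W ∪ X)) ∩ (W ∪ Y) = {8}

{8}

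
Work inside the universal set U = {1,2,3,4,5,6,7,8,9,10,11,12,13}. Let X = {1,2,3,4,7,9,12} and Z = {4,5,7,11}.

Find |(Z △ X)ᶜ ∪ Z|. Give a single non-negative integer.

Z △ X = {1,2,3,5,9,11,12}
(Z △ X)ᶜ = {4,6,7,8,10,13}
(Z △ X)ᶜ ∪ Z = {4,5,6,7,8,10,11,13}
|(Z △ X)ᶜ ∪ Z| = 8

8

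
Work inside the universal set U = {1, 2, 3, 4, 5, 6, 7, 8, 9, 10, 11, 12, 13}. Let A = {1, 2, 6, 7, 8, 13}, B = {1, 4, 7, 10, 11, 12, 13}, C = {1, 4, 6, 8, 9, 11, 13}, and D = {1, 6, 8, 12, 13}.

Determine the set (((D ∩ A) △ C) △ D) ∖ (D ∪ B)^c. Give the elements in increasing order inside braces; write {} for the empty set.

{1, 4, 6, 8, 11, 12, 13}

D ∩ A = {1, 6, 8, 13}
(D ∩ A) △ C = {4, 9, 11}
((D ∩ A) △ C) △ D = {1, 4, 6, 8, 9, 11, 12, 13}
D ∪ B = {1, 4, 6, 7, 8, 10, 11, 12, 13}
(D ∪ B)^c = {2, 3, 5, 9}
(((D ∩ A) △ C) △ D) ∖ (D ∪ B)^c = {1, 4, 6, 8, 11, 12, 13}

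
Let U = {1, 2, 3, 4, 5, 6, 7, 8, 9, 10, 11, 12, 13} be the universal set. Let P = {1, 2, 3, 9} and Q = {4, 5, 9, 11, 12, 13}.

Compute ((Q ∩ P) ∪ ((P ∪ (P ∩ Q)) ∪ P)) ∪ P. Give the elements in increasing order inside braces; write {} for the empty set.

{1, 2, 3, 9}

Q ∩ P = {9}
P ∩ Q = {9}
P ∪ (P ∩ Q) = {1, 2, 3, 9}
(P ∪ (P ∩ Q)) ∪ P = {1, 2, 3, 9}
(Q ∩ P) ∪ ((P ∪ (P ∩ Q)) ∪ P) = {1, 2, 3, 9}
((Q ∩ P) ∪ ((P ∪ (P ∩ Q)) ∪ P)) ∪ P = {1, 2, 3, 9}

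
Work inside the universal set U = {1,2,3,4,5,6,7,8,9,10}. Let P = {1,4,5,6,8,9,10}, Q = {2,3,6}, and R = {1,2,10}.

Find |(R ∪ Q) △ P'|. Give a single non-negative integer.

4

R ∪ Q = {1,2,3,6,10}
P' = {2,3,7}
(R ∪ Q) △ P' = {1,6,7,10}
|(R ∪ Q) △ P'| = 4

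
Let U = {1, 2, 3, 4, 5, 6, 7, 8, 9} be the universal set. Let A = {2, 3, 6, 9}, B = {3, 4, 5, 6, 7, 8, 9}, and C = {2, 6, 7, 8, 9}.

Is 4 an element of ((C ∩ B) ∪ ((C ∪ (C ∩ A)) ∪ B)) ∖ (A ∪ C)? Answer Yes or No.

4 ∉ C and 4 ∈ B, so 4 ∉ C ∩ B
4 ∉ C and 4 ∉ A, so 4 ∉ C ∩ A
4 ∉ C and 4 ∉ (C ∩ A), so 4 ∉ C ∪ (C ∩ A)
4 ∉ (C ∪ (C ∩ A)) and 4 ∈ B, so 4 ∈ (C ∪ (C ∩ A)) ∪ B
4 ∉ (C ∩ B) and 4 ∈ ((C ∪ (C ∩ A)) ∪ B), so 4 ∈ (C ∩ B) ∪ ((C ∪ (C ∩ A)) ∪ B)
4 ∉ A and 4 ∉ C, so 4 ∉ A ∪ C
4 ∈ ((C ∩ B) ∪ ((C ∪ (C ∩ A)) ∪ B)) and 4 ∉ (A ∪ C), so 4 ∈ ((C ∩ B) ∪ ((C ∪ (C ∩ A)) ∪ B)) ∖ (A ∪ C)

Yes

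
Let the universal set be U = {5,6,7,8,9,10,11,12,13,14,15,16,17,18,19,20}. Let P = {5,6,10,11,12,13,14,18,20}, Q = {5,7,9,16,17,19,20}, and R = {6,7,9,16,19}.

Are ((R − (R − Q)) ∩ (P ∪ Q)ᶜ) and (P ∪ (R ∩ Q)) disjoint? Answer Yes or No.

Yes

R − Q = {6}
R − (R − Q) = {7,9,16,19}
P ∪ Q = {5,6,7,9,10,11,12,13,14,16,17,18,19,20}
(P ∪ Q)ᶜ = {8,15}
(R − (R − Q)) ∩ (P ∪ Q)ᶜ = {}
R ∩ Q = {7,9,16,19}
P ∪ (R ∩ Q) = {5,6,7,9,10,11,12,13,14,16,18,19,20}
{} and {5,6,7,9,10,11,12,13,14,16,18,19,20} share no elements.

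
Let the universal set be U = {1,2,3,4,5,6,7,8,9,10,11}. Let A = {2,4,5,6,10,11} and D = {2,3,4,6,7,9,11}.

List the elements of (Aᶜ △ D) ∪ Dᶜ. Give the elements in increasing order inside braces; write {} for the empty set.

Aᶜ = {1,3,7,8,9}
Aᶜ △ D = {1,2,4,6,8,11}
Dᶜ = {1,5,8,10}
(Aᶜ △ D) ∪ Dᶜ = {1,2,4,5,6,8,10,11}

{1,2,4,5,6,8,10,11}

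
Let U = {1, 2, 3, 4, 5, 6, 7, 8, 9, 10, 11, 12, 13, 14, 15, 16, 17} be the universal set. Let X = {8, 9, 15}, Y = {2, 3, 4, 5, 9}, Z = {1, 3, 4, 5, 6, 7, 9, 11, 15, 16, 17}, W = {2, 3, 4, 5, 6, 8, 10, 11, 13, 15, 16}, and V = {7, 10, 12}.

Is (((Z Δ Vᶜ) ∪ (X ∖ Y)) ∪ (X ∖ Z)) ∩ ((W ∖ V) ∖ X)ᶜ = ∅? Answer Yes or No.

No

Vᶜ = {1, 2, 3, 4, 5, 6, 8, 9, 11, 13, 14, 15, 16, 17}
Z Δ Vᶜ = {2, 7, 8, 13, 14}
X ∖ Y = {8, 15}
(Z Δ Vᶜ) ∪ (X ∖ Y) = {2, 7, 8, 13, 14, 15}
X ∖ Z = {8}
((Z Δ Vᶜ) ∪ (X ∖ Y)) ∪ (X ∖ Z) = {2, 7, 8, 13, 14, 15}
W ∖ V = {2, 3, 4, 5, 6, 8, 11, 13, 15, 16}
(W ∖ V) ∖ X = {2, 3, 4, 5, 6, 11, 13, 16}
((W ∖ V) ∖ X)ᶜ = {1, 7, 8, 9, 10, 12, 14, 15, 17}
7 lies in both, so they are not disjoint.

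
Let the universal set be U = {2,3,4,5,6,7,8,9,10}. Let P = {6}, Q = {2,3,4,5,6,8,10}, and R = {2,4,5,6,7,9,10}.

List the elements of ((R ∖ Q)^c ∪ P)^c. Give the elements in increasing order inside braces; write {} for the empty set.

{7,9}

R ∖ Q = {7,9}
(R ∖ Q)^c = {2,3,4,5,6,8,10}
(R ∖ Q)^c ∪ P = {2,3,4,5,6,8,10}
((R ∖ Q)^c ∪ P)^c = {7,9}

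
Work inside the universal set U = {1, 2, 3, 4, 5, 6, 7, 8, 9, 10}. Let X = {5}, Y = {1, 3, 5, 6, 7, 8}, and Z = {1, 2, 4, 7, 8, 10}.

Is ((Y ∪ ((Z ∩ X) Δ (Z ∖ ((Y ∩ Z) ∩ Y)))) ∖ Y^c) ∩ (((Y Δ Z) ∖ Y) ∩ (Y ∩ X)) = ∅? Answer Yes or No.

Z ∩ X = {}
Y ∩ Z = {1, 7, 8}
(Y ∩ Z) ∩ Y = {1, 7, 8}
Z ∖ ((Y ∩ Z) ∩ Y) = {2, 4, 10}
(Z ∩ X) Δ (Z ∖ ((Y ∩ Z) ∩ Y)) = {2, 4, 10}
Y ∪ ((Z ∩ X) Δ (Z ∖ ((Y ∩ Z) ∩ Y))) = {1, 2, 3, 4, 5, 6, 7, 8, 10}
Y^c = {2, 4, 9, 10}
(Y ∪ ((Z ∩ X) Δ (Z ∖ ((Y ∩ Z) ∩ Y)))) ∖ Y^c = {1, 3, 5, 6, 7, 8}
Y Δ Z = {2, 3, 4, 5, 6, 10}
(Y Δ Z) ∖ Y = {2, 4, 10}
Y ∩ X = {5}
((Y Δ Z) ∖ Y) ∩ (Y ∩ X) = {}
{1, 3, 5, 6, 7, 8} and {} share no elements.

Yes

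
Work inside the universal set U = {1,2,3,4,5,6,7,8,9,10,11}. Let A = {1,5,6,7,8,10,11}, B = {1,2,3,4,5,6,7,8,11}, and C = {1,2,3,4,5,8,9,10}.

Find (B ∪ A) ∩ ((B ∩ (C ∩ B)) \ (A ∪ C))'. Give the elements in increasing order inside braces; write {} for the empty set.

{1,2,3,4,5,6,7,8,10,11}

B ∪ A = {1,2,3,4,5,6,7,8,10,11}
C ∩ B = {1,2,3,4,5,8}
B ∩ (C ∩ B) = {1,2,3,4,5,8}
A ∪ C = {1,2,3,4,5,6,7,8,9,10,11}
(B ∩ (C ∩ B)) \ (A ∪ C) = {}
((B ∩ (C ∩ B)) \ (A ∪ C))' = {1,2,3,4,5,6,7,8,9,10,11}
(B ∪ A) ∩ ((B ∩ (C ∩ B)) \ (A ∪ C))' = {1,2,3,4,5,6,7,8,10,11}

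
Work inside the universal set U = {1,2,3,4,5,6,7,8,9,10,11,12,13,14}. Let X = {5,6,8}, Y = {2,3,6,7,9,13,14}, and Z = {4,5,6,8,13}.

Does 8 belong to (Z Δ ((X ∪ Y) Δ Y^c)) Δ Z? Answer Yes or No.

No

8 ∈ X and 8 ∉ Y, so 8 ∈ X ∪ Y
8 ∉ Y, so 8 ∈ Y^c
8 ∈ (X ∪ Y) and 8 ∈ Y^c, so 8 ∉ (X ∪ Y) Δ Y^c
8 ∈ Z and 8 ∉ ((X ∪ Y) Δ Y^c), so 8 ∈ Z Δ ((X ∪ Y) Δ Y^c)
8 ∈ (Z Δ ((X ∪ Y) Δ Y^c)) and 8 ∈ Z, so 8 ∉ (Z Δ ((X ∪ Y) Δ Y^c)) Δ Z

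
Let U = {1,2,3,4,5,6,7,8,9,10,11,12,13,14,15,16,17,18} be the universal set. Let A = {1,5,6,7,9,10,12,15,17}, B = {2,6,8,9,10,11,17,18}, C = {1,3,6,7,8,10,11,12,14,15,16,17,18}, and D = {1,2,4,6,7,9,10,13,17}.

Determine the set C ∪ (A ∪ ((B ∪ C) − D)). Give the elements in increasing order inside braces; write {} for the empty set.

{1,3,5,6,7,8,9,10,11,12,14,15,16,17,18}

B ∪ C = {1,2,3,6,7,8,9,10,11,12,14,15,16,17,18}
(B ∪ C) − D = {3,8,11,12,14,15,16,18}
A ∪ ((B ∪ C) − D) = {1,3,5,6,7,8,9,10,11,12,14,15,16,17,18}
C ∪ (A ∪ ((B ∪ C) − D)) = {1,3,5,6,7,8,9,10,11,12,14,15,16,17,18}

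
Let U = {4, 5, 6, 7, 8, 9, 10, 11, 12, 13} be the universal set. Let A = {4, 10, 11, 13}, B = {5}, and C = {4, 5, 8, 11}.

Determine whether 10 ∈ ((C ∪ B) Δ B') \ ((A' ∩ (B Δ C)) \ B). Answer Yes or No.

Yes

10 ∉ C and 10 ∉ B, so 10 ∉ C ∪ B
10 ∉ B, so 10 ∈ B'
10 ∉ (C ∪ B) and 10 ∈ B', so 10 ∈ (C ∪ B) Δ B'
10 ∈ A, so 10 ∉ A'
10 ∉ B and 10 ∉ C, so 10 ∉ B Δ C
10 ∉ A' and 10 ∉ (B Δ C), so 10 ∉ A' ∩ (B Δ C)
10 ∉ (A' ∩ (B Δ C)) and 10 ∉ B, so 10 ∉ (A' ∩ (B Δ C)) \ B
10 ∈ ((C ∪ B) Δ B') and 10 ∉ ((A' ∩ (B Δ C)) \ B), so 10 ∈ ((C ∪ B) Δ B') \ ((A' ∩ (B Δ C)) \ B)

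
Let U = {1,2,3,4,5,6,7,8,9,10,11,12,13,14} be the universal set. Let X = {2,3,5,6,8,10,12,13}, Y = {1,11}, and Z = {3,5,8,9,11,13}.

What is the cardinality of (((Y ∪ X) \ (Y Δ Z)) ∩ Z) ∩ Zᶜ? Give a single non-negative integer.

Y ∪ X = {1,2,3,5,6,8,10,11,12,13}
Y Δ Z = {1,3,5,8,9,13}
(Y ∪ X) \ (Y Δ Z) = {2,6,10,11,12}
((Y ∪ X) \ (Y Δ Z)) ∩ Z = {11}
Zᶜ = {1,2,4,6,7,10,12,14}
(((Y ∪ X) \ (Y Δ Z)) ∩ Z) ∩ Zᶜ = {}
|(((Y ∪ X) \ (Y Δ Z)) ∩ Z) ∩ Zᶜ| = 0

0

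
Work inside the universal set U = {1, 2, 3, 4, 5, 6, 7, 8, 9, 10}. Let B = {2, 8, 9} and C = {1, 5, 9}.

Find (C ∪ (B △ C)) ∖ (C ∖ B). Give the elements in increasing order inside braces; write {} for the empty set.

{2, 8, 9}

B △ C = {1, 2, 5, 8}
C ∪ (B △ C) = {1, 2, 5, 8, 9}
C ∖ B = {1, 5}
(C ∪ (B △ C)) ∖ (C ∖ B) = {2, 8, 9}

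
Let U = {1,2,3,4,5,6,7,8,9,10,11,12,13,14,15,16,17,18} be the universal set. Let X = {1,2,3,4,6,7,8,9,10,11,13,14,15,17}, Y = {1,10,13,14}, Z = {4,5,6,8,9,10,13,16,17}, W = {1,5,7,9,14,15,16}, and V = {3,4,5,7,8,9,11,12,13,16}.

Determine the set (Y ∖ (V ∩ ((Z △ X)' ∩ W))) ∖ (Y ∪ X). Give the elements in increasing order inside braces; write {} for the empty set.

Z △ X = {1,2,3,5,7,11,14,15,16}
(Z △ X)' = {4,6,8,9,10,12,13,17,18}
(Z △ X)' ∩ W = {9}
V ∩ ((Z △ X)' ∩ W) = {9}
Y ∖ (V ∩ ((Z △ X)' ∩ W)) = {1,10,13,14}
Y ∪ X = {1,2,3,4,6,7,8,9,10,11,13,14,15,17}
(Y ∖ (V ∩ ((Z △ X)' ∩ W))) ∖ (Y ∪ X) = {}

{}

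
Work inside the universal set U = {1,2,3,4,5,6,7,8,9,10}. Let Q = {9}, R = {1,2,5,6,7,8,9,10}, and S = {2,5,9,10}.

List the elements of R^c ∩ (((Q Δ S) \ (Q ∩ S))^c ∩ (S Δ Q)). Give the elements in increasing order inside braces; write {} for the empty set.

R^c = {3,4}
Q Δ S = {2,5,10}
Q ∩ S = {9}
(Q Δ S) \ (Q ∩ S) = {2,5,10}
((Q Δ S) \ (Q ∩ S))^c = {1,3,4,6,7,8,9}
S Δ Q = {2,5,10}
((Q Δ S) \ (Q ∩ S))^c ∩ (S Δ Q) = {}
R^c ∩ (((Q Δ S) \ (Q ∩ S))^c ∩ (S Δ Q)) = {}

{}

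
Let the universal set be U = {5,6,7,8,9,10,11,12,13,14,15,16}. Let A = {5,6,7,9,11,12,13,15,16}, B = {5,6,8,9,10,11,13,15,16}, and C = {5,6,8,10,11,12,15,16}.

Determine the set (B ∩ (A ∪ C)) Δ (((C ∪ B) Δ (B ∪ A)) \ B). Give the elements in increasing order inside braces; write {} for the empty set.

A ∪ C = {5,6,7,8,9,10,11,12,13,15,16}
B ∩ (A ∪ C) = {5,6,8,9,10,11,13,15,16}
C ∪ B = {5,6,8,9,10,11,12,13,15,16}
B ∪ A = {5,6,7,8,9,10,11,12,13,15,16}
(C ∪ B) Δ (B ∪ A) = {7}
((C ∪ B) Δ (B ∪ A)) \ B = {7}
(B ∩ (A ∪ C)) Δ (((C ∪ B) Δ (B ∪ A)) \ B) = {5,6,7,8,9,10,11,13,15,16}

{5,6,7,8,9,10,11,13,15,16}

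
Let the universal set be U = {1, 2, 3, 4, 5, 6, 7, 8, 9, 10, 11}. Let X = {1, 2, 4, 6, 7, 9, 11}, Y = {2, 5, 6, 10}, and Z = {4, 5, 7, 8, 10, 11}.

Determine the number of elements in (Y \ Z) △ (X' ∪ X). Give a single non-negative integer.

Y \ Z = {2, 6}
X' = {3, 5, 8, 10}
X' ∪ X = {1, 2, 3, 4, 5, 6, 7, 8, 9, 10, 11}
(Y \ Z) △ (X' ∪ X) = {1, 3, 4, 5, 7, 8, 9, 10, 11}
|(Y \ Z) △ (X' ∪ X)| = 9

9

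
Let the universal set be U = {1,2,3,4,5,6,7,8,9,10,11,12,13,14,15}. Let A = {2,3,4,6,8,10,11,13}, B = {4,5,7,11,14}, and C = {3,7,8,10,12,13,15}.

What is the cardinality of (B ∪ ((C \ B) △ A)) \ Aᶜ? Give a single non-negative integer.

C \ B = {3,8,10,12,13,15}
(C \ B) △ A = {2,4,6,11,12,15}
B ∪ ((C \ B) △ A) = {2,4,5,6,7,11,12,14,15}
Aᶜ = {1,5,7,9,12,14,15}
(B ∪ ((C \ B) △ A)) \ Aᶜ = {2,4,6,11}
|(B ∪ ((C \ B) △ A)) \ Aᶜ| = 4

4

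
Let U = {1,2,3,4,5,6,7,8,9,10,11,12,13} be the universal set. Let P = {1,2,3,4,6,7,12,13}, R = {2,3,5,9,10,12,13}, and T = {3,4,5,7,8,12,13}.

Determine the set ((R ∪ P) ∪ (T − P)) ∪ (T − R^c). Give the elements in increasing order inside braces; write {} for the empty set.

{1,2,3,4,5,6,7,8,9,10,12,13}

R ∪ P = {1,2,3,4,5,6,7,9,10,12,13}
T − P = {5,8}
(R ∪ P) ∪ (T − P) = {1,2,3,4,5,6,7,8,9,10,12,13}
R^c = {1,4,6,7,8,11}
T − R^c = {3,5,12,13}
((R ∪ P) ∪ (T − P)) ∪ (T − R^c) = {1,2,3,4,5,6,7,8,9,10,12,13}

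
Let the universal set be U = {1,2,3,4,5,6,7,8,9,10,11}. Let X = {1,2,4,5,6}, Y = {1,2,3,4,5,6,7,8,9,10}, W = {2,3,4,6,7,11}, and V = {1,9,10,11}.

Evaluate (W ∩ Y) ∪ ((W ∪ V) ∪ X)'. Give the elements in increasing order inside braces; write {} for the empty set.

{2,3,4,6,7,8}

W ∩ Y = {2,3,4,6,7}
W ∪ V = {1,2,3,4,6,7,9,10,11}
(W ∪ V) ∪ X = {1,2,3,4,5,6,7,9,10,11}
((W ∪ V) ∪ X)' = {8}
(W ∩ Y) ∪ ((W ∪ V) ∪ X)' = {2,3,4,6,7,8}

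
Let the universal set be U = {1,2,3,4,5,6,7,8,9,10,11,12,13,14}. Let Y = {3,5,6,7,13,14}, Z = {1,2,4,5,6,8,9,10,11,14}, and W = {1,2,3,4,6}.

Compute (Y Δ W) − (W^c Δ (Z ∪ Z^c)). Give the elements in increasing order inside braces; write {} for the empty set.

{5,7,13,14}

Y Δ W = {1,2,4,5,7,13,14}
W^c = {5,7,8,9,10,11,12,13,14}
Z^c = {3,7,12,13}
Z ∪ Z^c = {1,2,3,4,5,6,7,8,9,10,11,12,13,14}
W^c Δ (Z ∪ Z^c) = {1,2,3,4,6}
(Y Δ W) − (W^c Δ (Z ∪ Z^c)) = {5,7,13,14}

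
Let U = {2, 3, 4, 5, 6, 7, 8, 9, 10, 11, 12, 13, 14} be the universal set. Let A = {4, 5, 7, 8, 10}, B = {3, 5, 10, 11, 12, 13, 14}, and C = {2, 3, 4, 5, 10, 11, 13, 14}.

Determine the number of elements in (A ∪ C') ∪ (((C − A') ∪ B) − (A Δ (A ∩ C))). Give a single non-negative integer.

12

C' = {6, 7, 8, 9, 12}
A ∪ C' = {4, 5, 6, 7, 8, 9, 10, 12}
A' = {2, 3, 6, 9, 11, 12, 13, 14}
C − A' = {4, 5, 10}
(C − A') ∪ B = {3, 4, 5, 10, 11, 12, 13, 14}
A ∩ C = {4, 5, 10}
A Δ (A ∩ C) = {7, 8}
((C − A') ∪ B) − (A Δ (A ∩ C)) = {3, 4, 5, 10, 11, 12, 13, 14}
(A ∪ C') ∪ (((C − A') ∪ B) − (A Δ (A ∩ C))) = {3, 4, 5, 6, 7, 8, 9, 10, 11, 12, 13, 14}
|(A ∪ C') ∪ (((C − A') ∪ B) − (A Δ (A ∩ C)))| = 12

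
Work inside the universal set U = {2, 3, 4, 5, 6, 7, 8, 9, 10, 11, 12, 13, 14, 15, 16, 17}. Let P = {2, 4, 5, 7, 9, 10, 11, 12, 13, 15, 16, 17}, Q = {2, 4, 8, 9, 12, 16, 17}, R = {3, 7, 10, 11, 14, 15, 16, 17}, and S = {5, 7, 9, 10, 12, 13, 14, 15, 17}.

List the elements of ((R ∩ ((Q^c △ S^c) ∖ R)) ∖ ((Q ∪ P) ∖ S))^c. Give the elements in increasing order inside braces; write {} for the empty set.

Q^c = {3, 5, 6, 7, 10, 11, 13, 14, 15}
S^c = {2, 3, 4, 6, 8, 11, 16}
Q^c △ S^c = {2, 4, 5, 7, 8, 10, 13, 14, 15, 16}
(Q^c △ S^c) ∖ R = {2, 4, 5, 8, 13}
R ∩ ((Q^c △ S^c) ∖ R) = {}
Q ∪ P = {2, 4, 5, 7, 8, 9, 10, 11, 12, 13, 15, 16, 17}
(Q ∪ P) ∖ S = {2, 4, 8, 11, 16}
(R ∩ ((Q^c △ S^c) ∖ R)) ∖ ((Q ∪ P) ∖ S) = {}
((R ∩ ((Q^c △ S^c) ∖ R)) ∖ ((Q ∪ P) ∖ S))^c = {2, 3, 4, 5, 6, 7, 8, 9, 10, 11, 12, 13, 14, 15, 16, 17}

{2, 3, 4, 5, 6, 7, 8, 9, 10, 11, 12, 13, 14, 15, 16, 17}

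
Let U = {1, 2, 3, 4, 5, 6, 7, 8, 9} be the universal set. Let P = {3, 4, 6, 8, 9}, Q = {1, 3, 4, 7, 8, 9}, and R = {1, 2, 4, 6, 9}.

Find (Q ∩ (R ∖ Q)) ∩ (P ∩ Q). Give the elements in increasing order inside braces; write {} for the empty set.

{}

R ∖ Q = {2, 6}
Q ∩ (R ∖ Q) = {}
P ∩ Q = {3, 4, 8, 9}
(Q ∩ (R ∖ Q)) ∩ (P ∩ Q) = {}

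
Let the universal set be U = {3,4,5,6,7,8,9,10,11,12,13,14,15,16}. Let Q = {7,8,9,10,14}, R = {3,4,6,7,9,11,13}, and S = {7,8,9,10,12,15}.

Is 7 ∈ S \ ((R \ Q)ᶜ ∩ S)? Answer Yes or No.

No

7 ∈ R and 7 ∈ Q, so 7 ∉ R \ Q
7 ∈ (R \ Q)ᶜ since 7 ∉ (R \ Q)
7 ∈ (R \ Q)ᶜ and 7 ∈ S, so 7 ∈ (R \ Q)ᶜ ∩ S
7 ∈ S and 7 ∈ ((R \ Q)ᶜ ∩ S), so 7 ∉ S \ ((R \ Q)ᶜ ∩ S)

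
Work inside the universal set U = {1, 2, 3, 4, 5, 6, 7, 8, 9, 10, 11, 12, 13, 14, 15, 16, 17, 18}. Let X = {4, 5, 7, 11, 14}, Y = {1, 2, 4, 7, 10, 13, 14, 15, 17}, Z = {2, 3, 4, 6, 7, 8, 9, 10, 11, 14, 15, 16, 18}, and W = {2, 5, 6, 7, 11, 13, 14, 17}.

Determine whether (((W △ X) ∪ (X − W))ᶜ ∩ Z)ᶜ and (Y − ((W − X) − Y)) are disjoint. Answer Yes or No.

W △ X = {2, 4, 6, 13, 17}
X − W = {4}
(W △ X) ∪ (X − W) = {2, 4, 6, 13, 17}
((W △ X) ∪ (X − W))ᶜ = {1, 3, 5, 7, 8, 9, 10, 11, 12, 14, 15, 16, 18}
((W △ X) ∪ (X − W))ᶜ ∩ Z = {3, 7, 8, 9, 10, 11, 14, 15, 16, 18}
(((W △ X) ∪ (X − W))ᶜ ∩ Z)ᶜ = {1, 2, 4, 5, 6, 12, 13, 17}
W − X = {2, 6, 13, 17}
(W − X) − Y = {6}
Y − ((W − X) − Y) = {1, 2, 4, 7, 10, 13, 14, 15, 17}
1 lies in both, so they are not disjoint.

No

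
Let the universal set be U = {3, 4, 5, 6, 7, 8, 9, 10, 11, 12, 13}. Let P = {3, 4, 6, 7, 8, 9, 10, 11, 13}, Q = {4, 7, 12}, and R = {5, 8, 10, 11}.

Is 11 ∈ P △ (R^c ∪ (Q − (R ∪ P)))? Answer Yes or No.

Yes

11 ∈ R, so 11 ∉ R^c
11 ∈ R and 11 ∈ P, so 11 ∈ R ∪ P
11 ∉ Q and 11 ∈ (R ∪ P), so 11 ∉ Q − (R ∪ P)
11 ∉ R^c and 11 ∉ (Q − (R ∪ P)), so 11 ∉ R^c ∪ (Q − (R ∪ P))
11 ∈ P and 11 ∉ (R^c ∪ (Q − (R ∪ P))), so 11 ∈ P △ (R^c ∪ (Q − (R ∪ P)))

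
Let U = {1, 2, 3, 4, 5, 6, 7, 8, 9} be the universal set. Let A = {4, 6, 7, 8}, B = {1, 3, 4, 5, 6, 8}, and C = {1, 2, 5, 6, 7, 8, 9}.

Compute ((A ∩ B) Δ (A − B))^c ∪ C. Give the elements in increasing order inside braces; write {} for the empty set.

A ∩ B = {4, 6, 8}
A − B = {7}
(A ∩ B) Δ (A − B) = {4, 6, 7, 8}
((A ∩ B) Δ (A − B))^c = {1, 2, 3, 5, 9}
((A ∩ B) Δ (A − B))^c ∪ C = {1, 2, 3, 5, 6, 7, 8, 9}

{1, 2, 3, 5, 6, 7, 8, 9}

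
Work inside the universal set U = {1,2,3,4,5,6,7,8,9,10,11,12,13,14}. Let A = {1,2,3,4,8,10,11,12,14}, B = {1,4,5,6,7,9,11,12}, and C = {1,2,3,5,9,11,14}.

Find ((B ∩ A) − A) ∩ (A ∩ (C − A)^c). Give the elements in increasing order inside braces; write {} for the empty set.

{}

B ∩ A = {1,4,11,12}
(B ∩ A) − A = {}
C − A = {5,9}
(C − A)^c = {1,2,3,4,6,7,8,10,11,12,13,14}
A ∩ (C − A)^c = {1,2,3,4,8,10,11,12,14}
((B ∩ A) − A) ∩ (A ∩ (C − A)^c) = {}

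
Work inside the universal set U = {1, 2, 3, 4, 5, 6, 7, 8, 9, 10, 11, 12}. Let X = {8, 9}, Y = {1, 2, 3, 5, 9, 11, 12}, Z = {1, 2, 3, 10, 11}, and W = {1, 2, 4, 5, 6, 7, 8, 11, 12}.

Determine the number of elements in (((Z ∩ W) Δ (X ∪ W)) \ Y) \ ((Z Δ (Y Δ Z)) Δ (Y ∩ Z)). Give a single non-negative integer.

4

Z ∩ W = {1, 2, 11}
X ∪ W = {1, 2, 4, 5, 6, 7, 8, 9, 11, 12}
(Z ∩ W) Δ (X ∪ W) = {4, 5, 6, 7, 8, 9, 12}
((Z ∩ W) Δ (X ∪ W)) \ Y = {4, 6, 7, 8}
Y Δ Z = {5, 9, 10, 12}
Z Δ (Y Δ Z) = {1, 2, 3, 5, 9, 11, 12}
Y ∩ Z = {1, 2, 3, 11}
(Z Δ (Y Δ Z)) Δ (Y ∩ Z) = {5, 9, 12}
(((Z ∩ W) Δ (X ∪ W)) \ Y) \ ((Z Δ (Y Δ Z)) Δ (Y ∩ Z)) = {4, 6, 7, 8}
|(((Z ∩ W) Δ (X ∪ W)) \ Y) \ ((Z Δ (Y Δ Z)) Δ (Y ∩ Z))| = 4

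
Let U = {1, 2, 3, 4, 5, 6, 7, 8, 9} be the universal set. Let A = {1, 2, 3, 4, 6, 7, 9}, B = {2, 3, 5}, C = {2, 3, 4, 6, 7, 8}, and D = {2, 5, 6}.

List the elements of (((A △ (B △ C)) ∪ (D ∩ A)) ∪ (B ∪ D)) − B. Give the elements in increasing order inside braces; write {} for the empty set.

B △ C = {4, 5, 6, 7, 8}
A △ (B △ C) = {1, 2, 3, 5, 8, 9}
D ∩ A = {2, 6}
(A △ (B △ C)) ∪ (D ∩ A) = {1, 2, 3, 5, 6, 8, 9}
B ∪ D = {2, 3, 5, 6}
((A △ (B △ C)) ∪ (D ∩ A)) ∪ (B ∪ D) = {1, 2, 3, 5, 6, 8, 9}
(((A △ (B △ C)) ∪ (D ∩ A)) ∪ (B ∪ D)) − B = {1, 6, 8, 9}

{1, 6, 8, 9}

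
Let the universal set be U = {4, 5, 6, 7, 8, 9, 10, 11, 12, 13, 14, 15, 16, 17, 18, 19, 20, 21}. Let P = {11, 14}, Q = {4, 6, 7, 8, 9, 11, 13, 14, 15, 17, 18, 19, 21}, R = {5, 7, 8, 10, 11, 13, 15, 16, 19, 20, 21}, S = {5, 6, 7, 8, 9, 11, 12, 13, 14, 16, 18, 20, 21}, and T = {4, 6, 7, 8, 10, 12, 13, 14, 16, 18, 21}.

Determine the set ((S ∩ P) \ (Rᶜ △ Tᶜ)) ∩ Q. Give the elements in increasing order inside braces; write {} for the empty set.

S ∩ P = {11, 14}
Rᶜ = {4, 6, 9, 12, 14, 17, 18}
Tᶜ = {5, 9, 11, 15, 17, 19, 20}
Rᶜ △ Tᶜ = {4, 5, 6, 11, 12, 14, 15, 18, 19, 20}
(S ∩ P) \ (Rᶜ △ Tᶜ) = {}
((S ∩ P) \ (Rᶜ △ Tᶜ)) ∩ Q = {}

{}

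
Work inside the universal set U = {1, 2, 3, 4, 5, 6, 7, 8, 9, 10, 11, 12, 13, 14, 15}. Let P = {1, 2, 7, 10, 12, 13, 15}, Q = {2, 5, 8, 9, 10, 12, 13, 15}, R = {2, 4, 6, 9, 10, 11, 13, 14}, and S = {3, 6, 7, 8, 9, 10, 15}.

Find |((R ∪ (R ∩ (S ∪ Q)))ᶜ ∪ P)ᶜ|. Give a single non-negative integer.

S ∪ Q = {2, 3, 5, 6, 7, 8, 9, 10, 12, 13, 15}
R ∩ (S ∪ Q) = {2, 6, 9, 10, 13}
R ∪ (R ∩ (S ∪ Q)) = {2, 4, 6, 9, 10, 11, 13, 14}
(R ∪ (R ∩ (S ∪ Q)))ᶜ = {1, 3, 5, 7, 8, 12, 15}
(R ∪ (R ∩ (S ∪ Q)))ᶜ ∪ P = {1, 2, 3, 5, 7, 8, 10, 12, 13, 15}
((R ∪ (R ∩ (S ∪ Q)))ᶜ ∪ P)ᶜ = {4, 6, 9, 11, 14}
|((R ∪ (R ∩ (S ∪ Q)))ᶜ ∪ P)ᶜ| = 5

5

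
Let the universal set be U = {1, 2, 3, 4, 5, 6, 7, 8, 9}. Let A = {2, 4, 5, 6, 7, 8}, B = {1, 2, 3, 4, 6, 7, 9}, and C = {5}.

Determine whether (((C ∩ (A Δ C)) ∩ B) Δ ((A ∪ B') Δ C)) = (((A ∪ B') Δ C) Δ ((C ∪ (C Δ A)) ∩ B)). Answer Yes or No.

No

A Δ C = {2, 4, 6, 7, 8}
C ∩ (A Δ C) = {}
(C ∩ (A Δ C)) ∩ B = {}
B' = {5, 8}
A ∪ B' = {2, 4, 5, 6, 7, 8}
(A ∪ B') Δ C = {2, 4, 6, 7, 8}
((C ∩ (A Δ C)) ∩ B) Δ ((A ∪ B') Δ C) = {2, 4, 6, 7, 8}
C Δ A = {2, 4, 6, 7, 8}
C ∪ (C Δ A) = {2, 4, 5, 6, 7, 8}
(C ∪ (C Δ A)) ∩ B = {2, 4, 6, 7}
((A ∪ B') Δ C) Δ ((C ∪ (C Δ A)) ∩ B) = {8}
2 ∈ ((C ∩ (A Δ C)) ∩ B) Δ ((A ∪ B') Δ C) but 2 ∉ ((A ∪ B') Δ C) Δ ((C ∪ (C Δ A)) ∩ B), so they differ.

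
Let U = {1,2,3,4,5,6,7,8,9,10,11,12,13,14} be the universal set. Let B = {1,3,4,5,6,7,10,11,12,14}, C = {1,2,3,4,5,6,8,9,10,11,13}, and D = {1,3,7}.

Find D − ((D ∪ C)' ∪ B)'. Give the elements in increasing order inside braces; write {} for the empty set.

D ∪ C = {1,2,3,4,5,6,7,8,9,10,11,13}
(D ∪ C)' = {12,14}
(D ∪ C)' ∪ B = {1,3,4,5,6,7,10,11,12,14}
((D ∪ C)' ∪ B)' = {2,8,9,13}
D − ((D ∪ C)' ∪ B)' = {1,3,7}

{1,3,7}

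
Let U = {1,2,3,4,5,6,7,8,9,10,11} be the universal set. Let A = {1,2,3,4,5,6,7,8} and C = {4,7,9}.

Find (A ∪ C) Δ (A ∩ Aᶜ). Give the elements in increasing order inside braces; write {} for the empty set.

A ∪ C = {1,2,3,4,5,6,7,8,9}
Aᶜ = {9,10,11}
A ∩ Aᶜ = {}
(A ∪ C) Δ (A ∩ Aᶜ) = {1,2,3,4,5,6,7,8,9}

{1,2,3,4,5,6,7,8,9}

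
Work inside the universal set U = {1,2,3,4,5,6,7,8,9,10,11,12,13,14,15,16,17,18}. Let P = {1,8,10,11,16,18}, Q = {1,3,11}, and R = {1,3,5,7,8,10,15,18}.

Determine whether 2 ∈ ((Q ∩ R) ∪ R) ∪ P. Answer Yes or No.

No

2 ∉ Q and 2 ∉ R, so 2 ∉ Q ∩ R
2 ∉ (Q ∩ R) and 2 ∉ R, so 2 ∉ (Q ∩ R) ∪ R
2 ∉ ((Q ∩ R) ∪ R) and 2 ∉ P, so 2 ∉ ((Q ∩ R) ∪ R) ∪ P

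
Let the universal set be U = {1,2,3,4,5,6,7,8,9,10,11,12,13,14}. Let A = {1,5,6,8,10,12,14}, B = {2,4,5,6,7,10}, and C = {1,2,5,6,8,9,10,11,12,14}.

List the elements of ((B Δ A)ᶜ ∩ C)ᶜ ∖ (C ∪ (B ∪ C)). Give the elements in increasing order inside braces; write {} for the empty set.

{3,13}

B Δ A = {1,2,4,7,8,12,14}
(B Δ A)ᶜ = {3,5,6,9,10,11,13}
(B Δ A)ᶜ ∩ C = {5,6,9,10,11}
((B Δ A)ᶜ ∩ C)ᶜ = {1,2,3,4,7,8,12,13,14}
B ∪ C = {1,2,4,5,6,7,8,9,10,11,12,14}
C ∪ (B ∪ C) = {1,2,4,5,6,7,8,9,10,11,12,14}
((B Δ A)ᶜ ∩ C)ᶜ ∖ (C ∪ (B ∪ C)) = {3,13}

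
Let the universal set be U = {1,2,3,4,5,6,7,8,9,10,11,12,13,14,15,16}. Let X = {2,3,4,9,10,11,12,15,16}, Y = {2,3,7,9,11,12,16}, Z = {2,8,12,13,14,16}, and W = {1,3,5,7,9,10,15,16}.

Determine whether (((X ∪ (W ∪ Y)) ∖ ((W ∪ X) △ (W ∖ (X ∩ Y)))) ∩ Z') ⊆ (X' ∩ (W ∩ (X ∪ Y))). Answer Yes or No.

No

W ∪ Y = {1,2,3,5,7,9,10,11,12,15,16}
X ∪ (W ∪ Y) = {1,2,3,4,5,7,9,10,11,12,15,16}
W ∪ X = {1,2,3,4,5,7,9,10,11,12,15,16}
X ∩ Y = {2,3,9,11,12,16}
W ∖ (X ∩ Y) = {1,5,7,10,15}
(W ∪ X) △ (W ∖ (X ∩ Y)) = {2,3,4,9,11,12,16}
(X ∪ (W ∪ Y)) ∖ ((W ∪ X) △ (W ∖ (X ∩ Y))) = {1,5,7,10,15}
Z' = {1,3,4,5,6,7,9,10,11,15}
((X ∪ (W ∪ Y)) ∖ ((W ∪ X) △ (W ∖ (X ∩ Y)))) ∩ Z' = {1,5,7,10,15}
X' = {1,5,6,7,8,13,14}
X ∪ Y = {2,3,4,7,9,10,11,12,15,16}
W ∩ (X ∪ Y) = {3,7,9,10,15,16}
X' ∩ (W ∩ (X ∪ Y)) = {7}
1 ∈ ((X ∪ (W ∪ Y)) ∖ ((W ∪ X) △ (W ∖ (X ∩ Y)))) ∩ Z' but 1 ∉ X' ∩ (W ∩ (X ∪ Y)), so the inclusion fails.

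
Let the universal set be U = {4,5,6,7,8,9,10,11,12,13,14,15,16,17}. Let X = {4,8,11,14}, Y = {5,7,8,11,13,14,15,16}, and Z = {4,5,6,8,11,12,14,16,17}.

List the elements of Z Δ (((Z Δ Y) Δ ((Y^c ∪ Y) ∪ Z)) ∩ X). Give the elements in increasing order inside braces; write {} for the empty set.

{4,5,6,12,16,17}

Z Δ Y = {4,6,7,12,13,15,17}
Y^c = {4,6,9,10,12,17}
Y^c ∪ Y = {4,5,6,7,8,9,10,11,12,13,14,15,16,17}
(Y^c ∪ Y) ∪ Z = {4,5,6,7,8,9,10,11,12,13,14,15,16,17}
(Z Δ Y) Δ ((Y^c ∪ Y) ∪ Z) = {5,8,9,10,11,14,16}
((Z Δ Y) Δ ((Y^c ∪ Y) ∪ Z)) ∩ X = {8,11,14}
Z Δ (((Z Δ Y) Δ ((Y^c ∪ Y) ∪ Z)) ∩ X) = {4,5,6,12,16,17}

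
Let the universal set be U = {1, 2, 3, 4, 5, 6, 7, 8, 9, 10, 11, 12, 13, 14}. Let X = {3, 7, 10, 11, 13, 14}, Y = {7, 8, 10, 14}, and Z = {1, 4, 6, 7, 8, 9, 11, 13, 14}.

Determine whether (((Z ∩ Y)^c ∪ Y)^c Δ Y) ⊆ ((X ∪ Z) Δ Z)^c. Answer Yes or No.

No

Z ∩ Y = {7, 8, 14}
(Z ∩ Y)^c = {1, 2, 3, 4, 5, 6, 9, 10, 11, 12, 13}
(Z ∩ Y)^c ∪ Y = {1, 2, 3, 4, 5, 6, 7, 8, 9, 10, 11, 12, 13, 14}
((Z ∩ Y)^c ∪ Y)^c = {}
((Z ∩ Y)^c ∪ Y)^c Δ Y = {7, 8, 10, 14}
X ∪ Z = {1, 3, 4, 6, 7, 8, 9, 10, 11, 13, 14}
(X ∪ Z) Δ Z = {3, 10}
((X ∪ Z) Δ Z)^c = {1, 2, 4, 5, 6, 7, 8, 9, 11, 12, 13, 14}
10 ∈ ((Z ∩ Y)^c ∪ Y)^c Δ Y but 10 ∉ ((X ∪ Z) Δ Z)^c, so the inclusion fails.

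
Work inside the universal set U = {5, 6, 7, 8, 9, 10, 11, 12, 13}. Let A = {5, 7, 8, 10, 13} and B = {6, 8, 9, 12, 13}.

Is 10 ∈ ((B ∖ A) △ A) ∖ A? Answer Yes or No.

10 ∉ B and 10 ∈ A, so 10 ∉ B ∖ A
10 ∉ (B ∖ A) and 10 ∈ A, so 10 ∈ (B ∖ A) △ A
10 ∈ ((B ∖ A) △ A) and 10 ∈ A, so 10 ∉ ((B ∖ A) △ A) ∖ A

No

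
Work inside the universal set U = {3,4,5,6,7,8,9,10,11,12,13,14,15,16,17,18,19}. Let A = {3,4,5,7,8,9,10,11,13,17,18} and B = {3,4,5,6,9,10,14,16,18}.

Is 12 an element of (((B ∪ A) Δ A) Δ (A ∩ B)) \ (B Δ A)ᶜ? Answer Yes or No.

No

12 ∉ B and 12 ∉ A, so 12 ∉ B ∪ A
12 ∉ (B ∪ A) and 12 ∉ A, so 12 ∉ (B ∪ A) Δ A
12 ∉ A and 12 ∉ B, so 12 ∉ A ∩ B
12 ∉ ((B ∪ A) Δ A) and 12 ∉ (A ∩ B), so 12 ∉ ((B ∪ A) Δ A) Δ (A ∩ B)
12 ∉ B and 12 ∉ A, so 12 ∉ B Δ A
12 ∈ (B Δ A)ᶜ since 12 ∉ (B Δ A)
12 ∉ (((B ∪ A) Δ A) Δ (A ∩ B)) and 12 ∈ (B Δ A)ᶜ, so 12 ∉ (((B ∪ A) Δ A) Δ (A ∩ B)) \ (B Δ A)ᶜ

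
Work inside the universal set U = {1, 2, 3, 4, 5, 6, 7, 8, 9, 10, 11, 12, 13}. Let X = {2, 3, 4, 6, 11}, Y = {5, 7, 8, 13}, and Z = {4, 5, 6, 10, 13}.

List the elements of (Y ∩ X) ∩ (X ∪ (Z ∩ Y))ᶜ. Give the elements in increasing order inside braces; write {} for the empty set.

{}

Y ∩ X = {}
Z ∩ Y = {5, 13}
X ∪ (Z ∩ Y) = {2, 3, 4, 5, 6, 11, 13}
(X ∪ (Z ∩ Y))ᶜ = {1, 7, 8, 9, 10, 12}
(Y ∩ X) ∩ (X ∪ (Z ∩ Y))ᶜ = {}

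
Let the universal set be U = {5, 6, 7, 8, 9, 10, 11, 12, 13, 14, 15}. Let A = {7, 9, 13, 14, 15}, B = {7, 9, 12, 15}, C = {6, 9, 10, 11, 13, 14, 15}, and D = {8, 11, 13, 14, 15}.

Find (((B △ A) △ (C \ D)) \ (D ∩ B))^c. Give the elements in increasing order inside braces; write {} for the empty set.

{5, 7, 8, 11, 15}

B △ A = {12, 13, 14}
C \ D = {6, 9, 10}
(B △ A) △ (C \ D) = {6, 9, 10, 12, 13, 14}
D ∩ B = {15}
((B △ A) △ (C \ D)) \ (D ∩ B) = {6, 9, 10, 12, 13, 14}
(((B △ A) △ (C \ D)) \ (D ∩ B))^c = {5, 7, 8, 11, 15}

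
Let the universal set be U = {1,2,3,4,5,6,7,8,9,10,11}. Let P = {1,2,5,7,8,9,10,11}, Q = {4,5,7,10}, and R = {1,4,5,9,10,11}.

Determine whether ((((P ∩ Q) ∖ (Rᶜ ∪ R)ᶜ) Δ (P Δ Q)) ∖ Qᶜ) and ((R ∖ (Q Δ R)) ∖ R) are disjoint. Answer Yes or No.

Yes

P ∩ Q = {5,7,10}
Rᶜ = {2,3,6,7,8}
Rᶜ ∪ R = {1,2,3,4,5,6,7,8,9,10,11}
(Rᶜ ∪ R)ᶜ = {}
(P ∩ Q) ∖ (Rᶜ ∪ R)ᶜ = {5,7,10}
P Δ Q = {1,2,4,8,9,11}
((P ∩ Q) ∖ (Rᶜ ∪ R)ᶜ) Δ (P Δ Q) = {1,2,4,5,7,8,9,10,11}
Qᶜ = {1,2,3,6,8,9,11}
(((P ∩ Q) ∖ (Rᶜ ∪ R)ᶜ) Δ (P Δ Q)) ∖ Qᶜ = {4,5,7,10}
Q Δ R = {1,7,9,11}
R ∖ (Q Δ R) = {4,5,10}
(R ∖ (Q Δ R)) ∖ R = {}
{4,5,7,10} and {} share no elements.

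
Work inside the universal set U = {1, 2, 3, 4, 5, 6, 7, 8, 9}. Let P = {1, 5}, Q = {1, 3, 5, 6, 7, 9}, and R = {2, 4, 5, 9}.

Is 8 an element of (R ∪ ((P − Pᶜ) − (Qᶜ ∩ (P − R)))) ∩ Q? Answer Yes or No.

No

8 ∉ P, so 8 ∈ Pᶜ
8 ∉ P and 8 ∈ Pᶜ, so 8 ∉ P − Pᶜ
8 ∉ Q, so 8 ∈ Qᶜ
8 ∉ P and 8 ∉ R, so 8 ∉ P − R
8 ∈ Qᶜ and 8 ∉ (P − R), so 8 ∉ Qᶜ ∩ (P − R)
8 ∉ (P − Pᶜ) and 8 ∉ (Qᶜ ∩ (P − R)), so 8 ∉ (P − Pᶜ) − (Qᶜ ∩ (P − R))
8 ∉ R and 8 ∉ ((P − Pᶜ) − (Qᶜ ∩ (P − R))), so 8 ∉ R ∪ ((P − Pᶜ) − (Qᶜ ∩ (P − R)))
8 ∉ (R ∪ ((P − Pᶜ) − (Qᶜ ∩ (P − R)))) and 8 ∉ Q, so 8 ∉ (R ∪ ((P − Pᶜ) − (Qᶜ ∩ (P − R)))) ∩ Q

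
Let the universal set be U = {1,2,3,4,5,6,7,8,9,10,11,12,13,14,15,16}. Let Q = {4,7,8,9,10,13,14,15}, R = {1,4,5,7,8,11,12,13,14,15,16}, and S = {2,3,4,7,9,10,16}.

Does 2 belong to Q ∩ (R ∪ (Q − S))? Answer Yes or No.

2 ∉ Q and 2 ∈ S, so 2 ∉ Q − S
2 ∉ R and 2 ∉ (Q − S), so 2 ∉ R ∪ (Q − S)
2 ∉ Q and 2 ∉ (R ∪ (Q − S)), so 2 ∉ Q ∩ (R ∪ (Q − S))

No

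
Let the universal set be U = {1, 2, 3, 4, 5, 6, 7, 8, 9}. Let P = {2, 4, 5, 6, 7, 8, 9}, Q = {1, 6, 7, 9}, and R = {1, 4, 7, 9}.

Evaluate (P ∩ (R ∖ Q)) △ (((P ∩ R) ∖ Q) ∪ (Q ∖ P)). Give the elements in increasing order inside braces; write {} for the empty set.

{1}

R ∖ Q = {4}
P ∩ (R ∖ Q) = {4}
P ∩ R = {4, 7, 9}
(P ∩ R) ∖ Q = {4}
Q ∖ P = {1}
((P ∩ R) ∖ Q) ∪ (Q ∖ P) = {1, 4}
(P ∩ (R ∖ Q)) △ (((P ∩ R) ∖ Q) ∪ (Q ∖ P)) = {1}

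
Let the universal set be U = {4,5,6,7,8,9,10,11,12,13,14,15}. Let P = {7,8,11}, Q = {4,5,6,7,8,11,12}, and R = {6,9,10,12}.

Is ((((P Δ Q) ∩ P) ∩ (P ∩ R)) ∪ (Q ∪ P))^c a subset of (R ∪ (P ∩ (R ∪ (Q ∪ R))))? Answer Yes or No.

No

P Δ Q = {4,5,6,12}
(P Δ Q) ∩ P = {}
P ∩ R = {}
((P Δ Q) ∩ P) ∩ (P ∩ R) = {}
Q ∪ P = {4,5,6,7,8,11,12}
(((P Δ Q) ∩ P) ∩ (P ∩ R)) ∪ (Q ∪ P) = {4,5,6,7,8,11,12}
((((P Δ Q) ∩ P) ∩ (P ∩ R)) ∪ (Q ∪ P))^c = {9,10,13,14,15}
Q ∪ R = {4,5,6,7,8,9,10,11,12}
R ∪ (Q ∪ R) = {4,5,6,7,8,9,10,11,12}
P ∩ (R ∪ (Q ∪ R)) = {7,8,11}
R ∪ (P ∩ (R ∪ (Q ∪ R))) = {6,7,8,9,10,11,12}
13 ∈ ((((P Δ Q) ∩ P) ∩ (P ∩ R)) ∪ (Q ∪ P))^c but 13 ∉ R ∪ (P ∩ (R ∪ (Q ∪ R))), so the inclusion fails.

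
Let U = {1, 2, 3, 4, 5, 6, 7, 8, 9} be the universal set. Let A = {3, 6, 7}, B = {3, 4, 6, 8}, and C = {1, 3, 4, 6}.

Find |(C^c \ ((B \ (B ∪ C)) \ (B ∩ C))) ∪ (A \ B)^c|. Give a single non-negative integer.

9

C^c = {2, 5, 7, 8, 9}
B ∪ C = {1, 3, 4, 6, 8}
B \ (B ∪ C) = {}
B ∩ C = {3, 4, 6}
(B \ (B ∪ C)) \ (B ∩ C) = {}
C^c \ ((B \ (B ∪ C)) \ (B ∩ C)) = {2, 5, 7, 8, 9}
A \ B = {7}
(A \ B)^c = {1, 2, 3, 4, 5, 6, 8, 9}
(C^c \ ((B \ (B ∪ C)) \ (B ∩ C))) ∪ (A \ B)^c = {1, 2, 3, 4, 5, 6, 7, 8, 9}
|(C^c \ ((B \ (B ∪ C)) \ (B ∩ C))) ∪ (A \ B)^c| = 9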